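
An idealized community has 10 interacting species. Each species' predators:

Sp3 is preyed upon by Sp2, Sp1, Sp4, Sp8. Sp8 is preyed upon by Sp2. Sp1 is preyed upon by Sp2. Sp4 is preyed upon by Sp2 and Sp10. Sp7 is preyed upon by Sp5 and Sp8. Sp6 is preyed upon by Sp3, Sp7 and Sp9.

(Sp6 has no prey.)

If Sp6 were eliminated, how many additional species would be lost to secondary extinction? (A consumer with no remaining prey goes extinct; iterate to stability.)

Remove Sp6.
Round 1: Sp7 (all prey gone), Sp3 (all prey gone), Sp9 (all prey gone) → extinct.
Round 2: Sp1 (all prey gone), Sp8 (all prey gone), Sp4 (all prey gone), Sp5 (all prey gone) → extinct.
Round 3: Sp10 (all prey gone), Sp2 (all prey gone) → extinct.
No further losses. Total secondary extinctions: 9.

9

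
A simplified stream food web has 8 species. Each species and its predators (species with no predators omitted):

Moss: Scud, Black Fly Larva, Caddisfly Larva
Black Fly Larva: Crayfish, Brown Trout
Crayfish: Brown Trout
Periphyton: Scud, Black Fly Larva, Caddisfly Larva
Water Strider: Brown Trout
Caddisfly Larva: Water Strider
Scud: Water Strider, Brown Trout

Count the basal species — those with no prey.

2

Basal species (no prey listed): Moss, Periphyton.
Count: 2.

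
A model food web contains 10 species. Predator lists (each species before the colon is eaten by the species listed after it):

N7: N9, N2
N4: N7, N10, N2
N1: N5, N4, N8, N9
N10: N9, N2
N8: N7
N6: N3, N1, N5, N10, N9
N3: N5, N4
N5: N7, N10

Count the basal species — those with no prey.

1

Basal species (no prey listed): N6.
Count: 1.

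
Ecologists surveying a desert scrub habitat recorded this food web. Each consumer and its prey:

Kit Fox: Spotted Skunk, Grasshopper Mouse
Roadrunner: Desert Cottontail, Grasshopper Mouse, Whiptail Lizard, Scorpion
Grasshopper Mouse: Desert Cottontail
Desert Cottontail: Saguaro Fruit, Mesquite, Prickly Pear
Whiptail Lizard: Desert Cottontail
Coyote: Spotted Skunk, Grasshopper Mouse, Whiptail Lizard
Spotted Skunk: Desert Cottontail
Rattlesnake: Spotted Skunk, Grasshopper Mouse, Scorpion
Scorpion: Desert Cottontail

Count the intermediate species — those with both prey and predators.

Intermediate species (has both prey and predators): Desert Cottontail, Spotted Skunk, Grasshopper Mouse, Whiptail Lizard, Scorpion.
Count: 5.

5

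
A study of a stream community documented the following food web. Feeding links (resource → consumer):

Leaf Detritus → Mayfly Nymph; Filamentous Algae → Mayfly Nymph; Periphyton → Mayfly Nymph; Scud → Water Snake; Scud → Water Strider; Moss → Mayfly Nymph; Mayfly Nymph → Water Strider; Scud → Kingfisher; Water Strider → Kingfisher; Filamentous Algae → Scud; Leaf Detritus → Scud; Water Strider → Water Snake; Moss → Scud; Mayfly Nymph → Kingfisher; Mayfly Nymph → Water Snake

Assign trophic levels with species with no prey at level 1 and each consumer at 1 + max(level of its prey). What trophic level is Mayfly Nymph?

Filamentous Algae has no prey (basal) → level 1.
Mayfly Nymph eats Filamentous Algae (level 1); other prey at levels: Periphyton 1, Moss 1, Leaf Detritus 1 → level 2.

Trophic level 2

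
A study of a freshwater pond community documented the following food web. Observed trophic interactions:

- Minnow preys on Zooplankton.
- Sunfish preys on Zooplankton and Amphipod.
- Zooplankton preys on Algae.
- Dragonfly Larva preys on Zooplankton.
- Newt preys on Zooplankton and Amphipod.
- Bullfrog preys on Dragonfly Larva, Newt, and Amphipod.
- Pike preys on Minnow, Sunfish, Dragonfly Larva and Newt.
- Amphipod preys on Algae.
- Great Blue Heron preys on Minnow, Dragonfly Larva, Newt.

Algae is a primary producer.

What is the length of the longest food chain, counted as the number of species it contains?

One longest chain: Algae → Amphipod → Newt → Pike.
It has 4 species and 3 links.

4 species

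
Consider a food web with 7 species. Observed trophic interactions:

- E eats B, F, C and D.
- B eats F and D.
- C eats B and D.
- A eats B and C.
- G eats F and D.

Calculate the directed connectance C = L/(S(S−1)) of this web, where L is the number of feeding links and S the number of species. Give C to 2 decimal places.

C = 0.29

The web has S = 7 species and L = 12 feeding links.
C = L / (S(S−1)) = 12 / 42 = 0.2857 ≈ 0.29.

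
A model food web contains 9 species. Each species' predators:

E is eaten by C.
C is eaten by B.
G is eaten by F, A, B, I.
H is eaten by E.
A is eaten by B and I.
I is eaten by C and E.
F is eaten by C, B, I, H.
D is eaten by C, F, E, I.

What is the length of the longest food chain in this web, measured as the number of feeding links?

One longest chain: G → F → H → E → C → B.
It has 6 species and 5 links.

5 links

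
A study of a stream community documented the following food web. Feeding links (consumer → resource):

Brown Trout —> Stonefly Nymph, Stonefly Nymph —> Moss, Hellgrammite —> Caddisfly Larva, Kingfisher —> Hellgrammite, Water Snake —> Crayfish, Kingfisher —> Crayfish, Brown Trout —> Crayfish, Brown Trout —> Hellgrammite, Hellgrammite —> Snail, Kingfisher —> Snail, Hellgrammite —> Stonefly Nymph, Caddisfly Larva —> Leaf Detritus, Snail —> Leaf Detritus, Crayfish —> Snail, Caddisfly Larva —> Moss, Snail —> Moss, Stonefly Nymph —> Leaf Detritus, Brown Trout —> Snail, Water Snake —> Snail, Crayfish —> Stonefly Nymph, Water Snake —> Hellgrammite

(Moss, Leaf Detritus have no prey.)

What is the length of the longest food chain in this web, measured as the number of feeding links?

3 links

One longest chain: Moss → Caddisfly Larva → Hellgrammite → Brown Trout.
It has 4 species and 3 links.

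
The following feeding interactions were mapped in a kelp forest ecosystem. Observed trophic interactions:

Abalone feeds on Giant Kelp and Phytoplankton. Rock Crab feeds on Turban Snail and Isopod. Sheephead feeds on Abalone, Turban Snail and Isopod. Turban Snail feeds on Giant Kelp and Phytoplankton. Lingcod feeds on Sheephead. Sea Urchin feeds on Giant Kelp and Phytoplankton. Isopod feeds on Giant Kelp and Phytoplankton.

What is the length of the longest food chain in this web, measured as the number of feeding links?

3 links

One longest chain: Phytoplankton → Abalone → Sheephead → Lingcod.
It has 4 species and 3 links.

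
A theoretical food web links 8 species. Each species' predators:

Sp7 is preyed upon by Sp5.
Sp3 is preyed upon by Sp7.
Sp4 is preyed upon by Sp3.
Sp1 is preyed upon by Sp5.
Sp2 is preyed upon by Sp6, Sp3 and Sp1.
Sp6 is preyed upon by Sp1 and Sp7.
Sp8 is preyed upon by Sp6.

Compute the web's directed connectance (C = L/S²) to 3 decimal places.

C = 0.156

The web has S = 8 species and L = 10 feeding links.
C = L / S² = 10 / 64 = 0.1562 ≈ 0.156.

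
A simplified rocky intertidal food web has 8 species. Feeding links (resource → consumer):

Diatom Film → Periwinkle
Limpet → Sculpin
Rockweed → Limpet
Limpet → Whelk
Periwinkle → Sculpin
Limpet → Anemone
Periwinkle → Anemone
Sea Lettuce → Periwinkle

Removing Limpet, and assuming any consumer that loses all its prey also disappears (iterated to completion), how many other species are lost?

Remove Limpet.
Round 1: Whelk (all prey gone) → extinct.
No further losses. Total secondary extinctions: 1.

1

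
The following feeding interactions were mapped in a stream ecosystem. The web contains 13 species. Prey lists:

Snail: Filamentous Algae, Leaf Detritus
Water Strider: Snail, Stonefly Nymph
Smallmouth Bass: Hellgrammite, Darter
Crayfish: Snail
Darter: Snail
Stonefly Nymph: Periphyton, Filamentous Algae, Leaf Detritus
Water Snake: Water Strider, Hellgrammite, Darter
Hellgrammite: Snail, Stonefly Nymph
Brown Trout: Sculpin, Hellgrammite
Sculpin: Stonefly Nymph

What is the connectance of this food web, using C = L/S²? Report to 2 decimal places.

C = 0.11

The web has S = 13 species and L = 19 feeding links.
C = L / S² = 19 / 169 = 0.1124 ≈ 0.11.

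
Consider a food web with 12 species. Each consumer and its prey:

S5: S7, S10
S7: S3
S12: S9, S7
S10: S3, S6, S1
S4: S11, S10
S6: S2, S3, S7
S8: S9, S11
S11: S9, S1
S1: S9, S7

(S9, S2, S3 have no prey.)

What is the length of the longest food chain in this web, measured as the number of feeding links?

4 links

One longest chain: S3 → S7 → S6 → S10 → S4.
It has 5 species and 4 links.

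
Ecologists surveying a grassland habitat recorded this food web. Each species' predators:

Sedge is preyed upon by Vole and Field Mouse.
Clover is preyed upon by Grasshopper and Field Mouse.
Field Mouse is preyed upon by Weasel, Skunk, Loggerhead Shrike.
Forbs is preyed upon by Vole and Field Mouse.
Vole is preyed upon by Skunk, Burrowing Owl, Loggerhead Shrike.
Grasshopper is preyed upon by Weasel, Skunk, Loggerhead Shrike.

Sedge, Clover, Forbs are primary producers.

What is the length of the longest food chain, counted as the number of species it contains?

3 species

One longest chain: Clover → Grasshopper → Weasel.
It has 3 species and 2 links.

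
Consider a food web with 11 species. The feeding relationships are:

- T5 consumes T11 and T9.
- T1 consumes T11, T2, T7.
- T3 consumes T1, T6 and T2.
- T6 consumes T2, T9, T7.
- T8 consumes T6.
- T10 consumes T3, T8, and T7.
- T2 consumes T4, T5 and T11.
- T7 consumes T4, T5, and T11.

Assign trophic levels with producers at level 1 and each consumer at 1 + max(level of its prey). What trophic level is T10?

Trophic level 6

T9 is a producer → level 1.
T5 eats T9 (level 1); other prey at levels: T11 1 → level 2.
T2 eats T5 (level 2); other prey at levels: T4 1, T11 1 → level 3.
T6 eats T2 (level 3); other prey at levels: T9 1, T7 3 → level 4.
T8 eats T6 → level 5.
T10 eats T8 (level 5); other prey at levels: T7 3, T3 5 → level 6.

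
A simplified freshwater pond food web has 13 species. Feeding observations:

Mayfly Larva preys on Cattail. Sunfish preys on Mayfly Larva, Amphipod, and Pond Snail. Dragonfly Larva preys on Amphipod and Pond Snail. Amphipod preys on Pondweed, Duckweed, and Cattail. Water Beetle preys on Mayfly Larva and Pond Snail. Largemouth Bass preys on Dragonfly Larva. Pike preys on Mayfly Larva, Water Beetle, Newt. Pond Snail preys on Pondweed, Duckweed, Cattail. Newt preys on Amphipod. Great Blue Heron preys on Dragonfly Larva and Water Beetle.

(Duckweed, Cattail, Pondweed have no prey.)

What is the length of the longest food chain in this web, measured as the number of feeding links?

One longest chain: Cattail → Mayfly Larva → Water Beetle → Great Blue Heron.
It has 4 species and 3 links.

3 links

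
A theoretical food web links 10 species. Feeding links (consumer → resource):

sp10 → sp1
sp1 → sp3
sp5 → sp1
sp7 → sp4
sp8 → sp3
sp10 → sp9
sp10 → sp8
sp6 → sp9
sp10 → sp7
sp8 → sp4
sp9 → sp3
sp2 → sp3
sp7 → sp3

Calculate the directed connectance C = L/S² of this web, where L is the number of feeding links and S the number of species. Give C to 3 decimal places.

The web has S = 10 species and L = 13 feeding links.
C = L / S² = 13 / 100 = 0.1300 ≈ 0.130.

C = 0.130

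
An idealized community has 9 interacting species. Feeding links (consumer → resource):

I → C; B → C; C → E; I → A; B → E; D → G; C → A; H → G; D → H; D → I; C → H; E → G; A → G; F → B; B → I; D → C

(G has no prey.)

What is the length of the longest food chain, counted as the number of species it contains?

One longest chain: G → E → C → I → B → F.
It has 6 species and 5 links.

6 species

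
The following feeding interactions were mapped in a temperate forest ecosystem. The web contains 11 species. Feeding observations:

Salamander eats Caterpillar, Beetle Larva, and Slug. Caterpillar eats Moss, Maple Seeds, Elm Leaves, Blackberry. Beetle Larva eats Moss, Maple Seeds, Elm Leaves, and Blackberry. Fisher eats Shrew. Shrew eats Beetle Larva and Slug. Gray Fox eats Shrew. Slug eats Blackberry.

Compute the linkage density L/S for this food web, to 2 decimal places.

L/S = 1.45

There are L = 16 links among S = 11 species.
L/S = 16/11 = 1.4545 ≈ 1.45.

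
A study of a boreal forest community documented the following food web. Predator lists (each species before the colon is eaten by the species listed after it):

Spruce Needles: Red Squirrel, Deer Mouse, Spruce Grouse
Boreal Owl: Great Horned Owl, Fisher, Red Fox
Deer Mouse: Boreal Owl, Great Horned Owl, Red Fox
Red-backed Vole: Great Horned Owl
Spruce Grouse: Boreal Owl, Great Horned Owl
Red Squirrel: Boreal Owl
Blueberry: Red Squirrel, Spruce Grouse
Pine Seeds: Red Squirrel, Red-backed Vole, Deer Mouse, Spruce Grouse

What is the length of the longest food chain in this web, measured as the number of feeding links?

3 links

One longest chain: Pine Seeds → Red Squirrel → Boreal Owl → Great Horned Owl.
It has 4 species and 3 links.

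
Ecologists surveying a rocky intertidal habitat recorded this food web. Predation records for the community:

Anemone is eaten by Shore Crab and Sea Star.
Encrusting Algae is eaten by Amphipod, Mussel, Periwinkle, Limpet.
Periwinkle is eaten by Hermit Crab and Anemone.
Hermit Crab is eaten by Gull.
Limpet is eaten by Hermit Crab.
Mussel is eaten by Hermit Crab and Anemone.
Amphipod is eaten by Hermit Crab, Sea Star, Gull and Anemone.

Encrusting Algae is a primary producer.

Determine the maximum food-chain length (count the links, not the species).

One longest chain: Encrusting Algae → Periwinkle → Anemone → Sea Star.
It has 4 species and 3 links.

3 links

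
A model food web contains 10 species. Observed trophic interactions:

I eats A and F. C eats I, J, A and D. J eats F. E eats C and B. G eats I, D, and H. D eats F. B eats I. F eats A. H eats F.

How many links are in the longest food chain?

4 links

One longest chain: A → F → I → B → E.
It has 5 species and 4 links.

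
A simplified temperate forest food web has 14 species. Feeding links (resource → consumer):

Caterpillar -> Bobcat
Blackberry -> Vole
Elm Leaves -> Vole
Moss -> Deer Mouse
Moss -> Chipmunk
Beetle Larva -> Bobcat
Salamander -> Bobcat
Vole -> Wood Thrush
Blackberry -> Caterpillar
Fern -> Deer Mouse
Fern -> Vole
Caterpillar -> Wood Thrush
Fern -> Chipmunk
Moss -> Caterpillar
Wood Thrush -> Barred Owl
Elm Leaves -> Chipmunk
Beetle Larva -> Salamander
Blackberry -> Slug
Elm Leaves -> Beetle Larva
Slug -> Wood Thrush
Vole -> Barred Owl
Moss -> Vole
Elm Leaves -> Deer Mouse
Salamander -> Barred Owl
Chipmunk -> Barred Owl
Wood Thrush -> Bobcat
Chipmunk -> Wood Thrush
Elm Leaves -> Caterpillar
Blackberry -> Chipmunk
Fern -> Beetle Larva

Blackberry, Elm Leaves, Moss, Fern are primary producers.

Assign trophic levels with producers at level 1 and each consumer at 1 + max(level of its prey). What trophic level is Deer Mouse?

Trophic level 2

Elm Leaves is a producer → level 1.
Deer Mouse eats Elm Leaves (level 1); other prey at levels: Moss 1, Fern 1 → level 2.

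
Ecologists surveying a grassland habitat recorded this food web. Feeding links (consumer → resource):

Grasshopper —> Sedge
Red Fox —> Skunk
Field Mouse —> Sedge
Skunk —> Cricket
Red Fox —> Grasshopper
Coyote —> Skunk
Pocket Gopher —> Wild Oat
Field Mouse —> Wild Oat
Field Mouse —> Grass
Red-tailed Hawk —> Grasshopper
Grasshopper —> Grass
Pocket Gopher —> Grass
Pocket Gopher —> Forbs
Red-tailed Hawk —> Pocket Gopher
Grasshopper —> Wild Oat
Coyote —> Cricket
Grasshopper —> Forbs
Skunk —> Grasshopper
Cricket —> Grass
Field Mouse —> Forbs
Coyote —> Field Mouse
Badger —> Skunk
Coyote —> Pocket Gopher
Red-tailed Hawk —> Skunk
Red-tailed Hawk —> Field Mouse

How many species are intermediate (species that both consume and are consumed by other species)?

Intermediate species (has both prey and predators): Grasshopper, Cricket, Pocket Gopher, Field Mouse, Skunk.
Count: 5.

5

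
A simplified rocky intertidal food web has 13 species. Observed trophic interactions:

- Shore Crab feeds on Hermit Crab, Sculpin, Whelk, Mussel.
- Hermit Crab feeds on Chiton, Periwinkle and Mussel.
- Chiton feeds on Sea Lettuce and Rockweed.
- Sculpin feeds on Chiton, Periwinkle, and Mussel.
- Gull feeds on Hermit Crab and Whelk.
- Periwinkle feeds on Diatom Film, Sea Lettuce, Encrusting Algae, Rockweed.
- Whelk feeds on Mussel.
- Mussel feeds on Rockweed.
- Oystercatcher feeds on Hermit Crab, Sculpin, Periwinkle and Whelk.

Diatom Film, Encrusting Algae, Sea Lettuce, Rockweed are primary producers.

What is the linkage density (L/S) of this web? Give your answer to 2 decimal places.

L/S = 1.85

There are L = 24 links among S = 13 species.
L/S = 24/13 = 1.8462 ≈ 1.85.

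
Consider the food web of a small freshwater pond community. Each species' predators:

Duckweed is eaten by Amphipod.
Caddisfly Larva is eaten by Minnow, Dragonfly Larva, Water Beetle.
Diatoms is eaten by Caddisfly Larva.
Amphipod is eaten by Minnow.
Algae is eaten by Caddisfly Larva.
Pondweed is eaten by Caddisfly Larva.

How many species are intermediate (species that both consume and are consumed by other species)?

2

Intermediate species (has both prey and predators): Amphipod, Caddisfly Larva.
Count: 2.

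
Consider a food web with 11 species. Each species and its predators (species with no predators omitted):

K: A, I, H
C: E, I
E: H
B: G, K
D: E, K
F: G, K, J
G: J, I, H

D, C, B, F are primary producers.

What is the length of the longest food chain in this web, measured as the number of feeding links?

One longest chain: B → G → J.
It has 3 species and 2 links.

2 links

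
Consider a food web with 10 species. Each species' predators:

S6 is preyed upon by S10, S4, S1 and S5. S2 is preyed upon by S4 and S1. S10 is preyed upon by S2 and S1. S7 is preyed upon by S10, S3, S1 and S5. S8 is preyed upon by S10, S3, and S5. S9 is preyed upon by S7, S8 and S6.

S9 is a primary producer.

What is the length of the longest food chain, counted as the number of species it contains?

One longest chain: S9 → S8 → S10 → S2 → S1.
It has 5 species and 4 links.

5 species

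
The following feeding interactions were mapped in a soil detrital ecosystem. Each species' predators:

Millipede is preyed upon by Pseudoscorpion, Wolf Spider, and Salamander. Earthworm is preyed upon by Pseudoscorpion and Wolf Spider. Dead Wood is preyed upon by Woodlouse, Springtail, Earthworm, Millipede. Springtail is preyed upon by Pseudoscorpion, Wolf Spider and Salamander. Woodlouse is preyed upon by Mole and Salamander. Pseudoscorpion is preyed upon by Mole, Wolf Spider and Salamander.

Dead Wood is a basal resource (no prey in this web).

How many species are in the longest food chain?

One longest chain: Dead Wood → Millipede → Pseudoscorpion → Wolf Spider.
It has 4 species and 3 links.

4 species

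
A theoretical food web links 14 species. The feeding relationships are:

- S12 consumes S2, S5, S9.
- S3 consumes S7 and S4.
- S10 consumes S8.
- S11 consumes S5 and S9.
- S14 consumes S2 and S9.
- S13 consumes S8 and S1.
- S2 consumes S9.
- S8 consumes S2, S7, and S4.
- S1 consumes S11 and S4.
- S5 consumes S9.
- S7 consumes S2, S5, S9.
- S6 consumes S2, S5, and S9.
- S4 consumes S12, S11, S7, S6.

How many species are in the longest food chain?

One longest chain: S9 → S2 → S12 → S4 → S8 → S10.
It has 6 species and 5 links.

6 species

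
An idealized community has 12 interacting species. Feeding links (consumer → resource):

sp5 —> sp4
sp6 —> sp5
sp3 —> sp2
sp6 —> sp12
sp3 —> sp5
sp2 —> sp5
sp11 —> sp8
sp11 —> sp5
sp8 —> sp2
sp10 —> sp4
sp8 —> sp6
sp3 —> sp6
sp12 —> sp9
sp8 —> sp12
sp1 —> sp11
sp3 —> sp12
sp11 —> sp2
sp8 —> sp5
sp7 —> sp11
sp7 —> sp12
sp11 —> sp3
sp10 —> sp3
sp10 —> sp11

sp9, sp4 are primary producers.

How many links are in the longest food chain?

One longest chain: sp4 → sp5 → sp2 → sp8 → sp11 → sp7.
It has 6 species and 5 links.

5 links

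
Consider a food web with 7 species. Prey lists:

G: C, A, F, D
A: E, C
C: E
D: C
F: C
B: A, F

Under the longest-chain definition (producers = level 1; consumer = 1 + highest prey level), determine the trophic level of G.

Trophic level 4

E is a producer → level 1.
C eats E → level 2.
A eats C (level 2); other prey at levels: E 1 → level 3.
G eats A (level 3); other prey at levels: C 2, F 3, D 3 → level 4.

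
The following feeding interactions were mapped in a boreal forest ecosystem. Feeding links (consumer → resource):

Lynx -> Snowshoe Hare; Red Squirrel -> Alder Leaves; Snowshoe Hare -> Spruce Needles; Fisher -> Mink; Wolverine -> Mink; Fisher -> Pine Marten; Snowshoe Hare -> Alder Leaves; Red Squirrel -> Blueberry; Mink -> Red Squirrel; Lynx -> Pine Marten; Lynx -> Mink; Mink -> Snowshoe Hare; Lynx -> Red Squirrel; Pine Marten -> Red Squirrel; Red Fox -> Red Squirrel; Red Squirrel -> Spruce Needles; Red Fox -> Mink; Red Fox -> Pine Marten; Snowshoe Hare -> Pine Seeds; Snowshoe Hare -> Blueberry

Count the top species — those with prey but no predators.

Top species (has prey, but nothing eats it): Red Fox, Fisher, Lynx, Wolverine.
Count: 4.

4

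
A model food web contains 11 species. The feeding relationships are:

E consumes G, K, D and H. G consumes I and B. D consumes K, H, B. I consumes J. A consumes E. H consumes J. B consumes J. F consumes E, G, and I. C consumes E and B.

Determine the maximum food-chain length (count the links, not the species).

One longest chain: J → I → G → E → A.
It has 5 species and 4 links.

4 links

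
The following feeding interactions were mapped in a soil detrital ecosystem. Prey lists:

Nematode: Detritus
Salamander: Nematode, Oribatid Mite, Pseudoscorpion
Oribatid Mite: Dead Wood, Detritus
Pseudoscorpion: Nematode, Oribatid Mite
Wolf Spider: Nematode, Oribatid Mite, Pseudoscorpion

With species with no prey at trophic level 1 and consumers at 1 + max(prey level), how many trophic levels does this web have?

4

Basal resources (level 1): Dead Wood, Detritus.
Detritus → Nematode → Pseudoscorpion → Wolf Spider gives Wolf Spider level 4.
No species has a prey at level 4, so no species reaches level 5.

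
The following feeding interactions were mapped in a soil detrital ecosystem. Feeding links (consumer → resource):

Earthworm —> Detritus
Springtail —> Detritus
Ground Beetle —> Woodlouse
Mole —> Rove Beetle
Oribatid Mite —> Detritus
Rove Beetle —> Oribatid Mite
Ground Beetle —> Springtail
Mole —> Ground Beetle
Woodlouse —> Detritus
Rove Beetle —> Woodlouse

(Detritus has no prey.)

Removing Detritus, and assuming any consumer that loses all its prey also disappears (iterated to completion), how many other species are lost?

Remove Detritus.
Round 1: Oribatid Mite (all prey gone), Woodlouse (all prey gone), Springtail (all prey gone), Earthworm (all prey gone) → extinct.
Round 2: Rove Beetle (all prey gone), Ground Beetle (all prey gone) → extinct.
Round 3: Mole (all prey gone) → extinct.
No further losses. Total secondary extinctions: 7.

7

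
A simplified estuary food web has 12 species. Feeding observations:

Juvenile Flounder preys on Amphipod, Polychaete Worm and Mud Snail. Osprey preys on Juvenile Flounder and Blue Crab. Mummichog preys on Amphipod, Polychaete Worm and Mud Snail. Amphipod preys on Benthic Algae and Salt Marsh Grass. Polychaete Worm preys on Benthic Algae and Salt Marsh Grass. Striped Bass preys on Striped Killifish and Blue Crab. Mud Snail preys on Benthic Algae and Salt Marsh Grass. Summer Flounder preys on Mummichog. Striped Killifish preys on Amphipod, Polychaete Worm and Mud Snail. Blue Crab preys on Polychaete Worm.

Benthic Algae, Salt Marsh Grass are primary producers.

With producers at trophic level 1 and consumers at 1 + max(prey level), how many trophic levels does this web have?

Producers (level 1): Benthic Algae, Salt Marsh Grass.
Benthic Algae → Mud Snail → Mummichog → Summer Flounder gives Summer Flounder level 4.
No species has a prey at level 4, so no species reaches level 5.

4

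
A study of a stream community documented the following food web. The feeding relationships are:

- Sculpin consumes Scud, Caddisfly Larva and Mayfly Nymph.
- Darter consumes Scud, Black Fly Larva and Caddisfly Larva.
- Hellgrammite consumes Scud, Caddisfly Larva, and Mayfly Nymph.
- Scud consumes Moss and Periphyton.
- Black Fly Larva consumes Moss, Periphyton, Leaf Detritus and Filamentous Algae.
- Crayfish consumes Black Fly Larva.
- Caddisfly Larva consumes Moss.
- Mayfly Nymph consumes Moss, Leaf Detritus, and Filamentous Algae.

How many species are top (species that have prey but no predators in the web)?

4

Top species (has prey, but nothing eats it): Darter, Sculpin, Hellgrammite, Crayfish.
Count: 4.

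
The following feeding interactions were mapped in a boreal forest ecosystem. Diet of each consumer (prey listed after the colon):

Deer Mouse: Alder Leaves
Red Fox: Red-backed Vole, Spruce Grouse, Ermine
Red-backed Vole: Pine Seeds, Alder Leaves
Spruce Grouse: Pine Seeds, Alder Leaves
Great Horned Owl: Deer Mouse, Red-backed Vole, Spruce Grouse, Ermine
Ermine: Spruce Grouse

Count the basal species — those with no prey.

Basal species (no prey listed): Pine Seeds, Alder Leaves.
Count: 2.

2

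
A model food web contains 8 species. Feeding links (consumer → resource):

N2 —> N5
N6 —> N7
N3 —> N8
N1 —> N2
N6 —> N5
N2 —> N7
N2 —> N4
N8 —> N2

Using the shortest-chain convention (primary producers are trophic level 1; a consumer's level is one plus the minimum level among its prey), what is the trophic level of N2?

N4 is a producer → level 1.
N2 eats N4 → level 2.

Trophic level 2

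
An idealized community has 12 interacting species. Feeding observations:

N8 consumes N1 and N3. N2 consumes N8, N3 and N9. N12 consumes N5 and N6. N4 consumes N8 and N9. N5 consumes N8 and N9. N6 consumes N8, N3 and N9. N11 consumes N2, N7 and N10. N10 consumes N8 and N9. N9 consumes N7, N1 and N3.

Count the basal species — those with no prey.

3

Basal species (no prey listed): N3, N1, N7.
Count: 3.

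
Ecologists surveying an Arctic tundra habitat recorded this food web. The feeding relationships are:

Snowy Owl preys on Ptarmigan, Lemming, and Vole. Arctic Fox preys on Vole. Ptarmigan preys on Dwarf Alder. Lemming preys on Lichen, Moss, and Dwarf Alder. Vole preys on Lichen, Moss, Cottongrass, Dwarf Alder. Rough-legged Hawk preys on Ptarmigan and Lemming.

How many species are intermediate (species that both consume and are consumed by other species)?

3

Intermediate species (has both prey and predators): Ptarmigan, Lemming, Vole.
Count: 3.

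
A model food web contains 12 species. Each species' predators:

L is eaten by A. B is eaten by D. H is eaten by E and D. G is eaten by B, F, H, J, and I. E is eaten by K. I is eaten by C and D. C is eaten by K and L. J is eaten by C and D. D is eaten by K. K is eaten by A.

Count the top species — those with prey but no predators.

Top species (has prey, but nothing eats it): F, A.
Count: 2.

2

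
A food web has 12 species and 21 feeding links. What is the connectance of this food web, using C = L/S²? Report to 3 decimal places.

The web has S = 12 species and L = 21 feeding links.
C = L / S² = 21 / 144 = 0.1458 ≈ 0.146.

C = 0.146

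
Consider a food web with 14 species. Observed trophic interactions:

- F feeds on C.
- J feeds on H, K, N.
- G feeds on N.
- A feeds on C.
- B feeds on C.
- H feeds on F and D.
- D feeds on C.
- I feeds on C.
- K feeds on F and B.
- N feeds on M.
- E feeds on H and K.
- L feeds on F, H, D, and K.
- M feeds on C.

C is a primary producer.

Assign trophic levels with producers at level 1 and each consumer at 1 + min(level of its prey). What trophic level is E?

C is a producer → level 1.
B eats C → level 2.
K eats B → level 3.
E eats K → level 4.
No prey of E is below level 3, so 4 is the minimum.

Trophic level 4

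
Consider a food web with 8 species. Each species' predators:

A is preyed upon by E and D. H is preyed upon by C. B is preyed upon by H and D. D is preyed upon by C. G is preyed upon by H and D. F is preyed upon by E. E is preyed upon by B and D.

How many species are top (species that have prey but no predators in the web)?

Top species (has prey, but nothing eats it): C.
Count: 1.

1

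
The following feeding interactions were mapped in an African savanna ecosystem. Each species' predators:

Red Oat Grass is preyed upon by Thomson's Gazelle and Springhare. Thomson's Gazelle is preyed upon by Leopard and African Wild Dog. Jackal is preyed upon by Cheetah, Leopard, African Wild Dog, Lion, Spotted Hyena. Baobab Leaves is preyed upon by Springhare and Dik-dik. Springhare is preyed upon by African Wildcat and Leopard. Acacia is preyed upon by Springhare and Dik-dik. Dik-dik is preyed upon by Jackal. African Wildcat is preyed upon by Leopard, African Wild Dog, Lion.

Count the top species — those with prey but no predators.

Top species (has prey, but nothing eats it): Spotted Hyena, Lion, Leopard, Cheetah, African Wild Dog.
Count: 5.

5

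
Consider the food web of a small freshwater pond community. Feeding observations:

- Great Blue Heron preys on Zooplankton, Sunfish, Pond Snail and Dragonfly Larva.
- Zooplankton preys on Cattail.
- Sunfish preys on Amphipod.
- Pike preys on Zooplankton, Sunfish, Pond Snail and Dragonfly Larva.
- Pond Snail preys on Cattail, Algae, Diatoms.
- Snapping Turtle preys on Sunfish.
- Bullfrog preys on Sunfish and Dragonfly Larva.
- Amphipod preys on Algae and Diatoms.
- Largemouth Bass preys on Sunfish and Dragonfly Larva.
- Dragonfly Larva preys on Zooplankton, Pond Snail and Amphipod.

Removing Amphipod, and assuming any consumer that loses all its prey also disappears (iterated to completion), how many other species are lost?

Remove Amphipod.
Round 1: Sunfish (all prey gone) → extinct.
Round 2: Snapping Turtle (all prey gone) → extinct.
No further losses. Total secondary extinctions: 2.

2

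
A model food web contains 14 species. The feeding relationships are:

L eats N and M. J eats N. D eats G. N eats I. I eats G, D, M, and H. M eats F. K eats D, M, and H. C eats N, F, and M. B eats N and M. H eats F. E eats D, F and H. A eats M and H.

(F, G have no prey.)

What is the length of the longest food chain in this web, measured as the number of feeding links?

One longest chain: F → H → I → N → B.
It has 5 species and 4 links.

4 links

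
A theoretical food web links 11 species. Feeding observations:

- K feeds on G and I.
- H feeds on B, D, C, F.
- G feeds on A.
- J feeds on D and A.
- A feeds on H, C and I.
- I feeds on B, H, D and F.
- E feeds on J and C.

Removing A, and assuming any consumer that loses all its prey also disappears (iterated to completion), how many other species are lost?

Remove A.
Round 1: G (all prey gone) → extinct.
No further losses. Total secondary extinctions: 1.

1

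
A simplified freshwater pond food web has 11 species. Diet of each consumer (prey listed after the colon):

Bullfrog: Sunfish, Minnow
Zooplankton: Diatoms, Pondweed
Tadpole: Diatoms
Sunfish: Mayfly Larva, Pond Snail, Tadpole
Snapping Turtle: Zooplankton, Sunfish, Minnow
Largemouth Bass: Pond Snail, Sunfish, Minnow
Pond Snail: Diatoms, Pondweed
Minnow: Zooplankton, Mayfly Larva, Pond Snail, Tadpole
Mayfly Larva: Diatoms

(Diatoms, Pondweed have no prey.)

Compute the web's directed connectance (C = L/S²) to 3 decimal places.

C = 0.174

The web has S = 11 species and L = 21 feeding links.
C = L / S² = 21 / 121 = 0.1736 ≈ 0.174.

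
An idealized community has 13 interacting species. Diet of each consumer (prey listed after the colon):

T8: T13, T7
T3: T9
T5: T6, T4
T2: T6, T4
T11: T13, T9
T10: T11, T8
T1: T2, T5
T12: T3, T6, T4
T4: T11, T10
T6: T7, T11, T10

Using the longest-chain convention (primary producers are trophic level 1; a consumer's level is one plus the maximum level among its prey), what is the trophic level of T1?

T13 is a producer → level 1.
T11 eats T13 (level 1); other prey at levels: T9 1 → level 2.
T10 eats T11 (level 2); other prey at levels: T8 2 → level 3.
T4 eats T10 (level 3); other prey at levels: T11 2 → level 4.
T2 eats T4 (level 4); other prey at levels: T6 4 → level 5.
T1 eats T2 (level 5); other prey at levels: T5 5 → level 6.

Trophic level 6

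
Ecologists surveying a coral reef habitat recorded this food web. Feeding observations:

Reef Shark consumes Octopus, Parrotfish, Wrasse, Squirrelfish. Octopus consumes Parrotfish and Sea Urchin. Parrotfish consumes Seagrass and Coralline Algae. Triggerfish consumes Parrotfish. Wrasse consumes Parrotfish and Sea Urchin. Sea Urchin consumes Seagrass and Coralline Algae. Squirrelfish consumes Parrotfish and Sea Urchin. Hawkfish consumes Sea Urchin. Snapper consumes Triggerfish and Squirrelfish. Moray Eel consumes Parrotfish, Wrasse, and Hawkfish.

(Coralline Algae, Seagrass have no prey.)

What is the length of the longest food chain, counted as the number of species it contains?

One longest chain: Coralline Algae → Parrotfish → Wrasse → Moray Eel.
It has 4 species and 3 links.

4 species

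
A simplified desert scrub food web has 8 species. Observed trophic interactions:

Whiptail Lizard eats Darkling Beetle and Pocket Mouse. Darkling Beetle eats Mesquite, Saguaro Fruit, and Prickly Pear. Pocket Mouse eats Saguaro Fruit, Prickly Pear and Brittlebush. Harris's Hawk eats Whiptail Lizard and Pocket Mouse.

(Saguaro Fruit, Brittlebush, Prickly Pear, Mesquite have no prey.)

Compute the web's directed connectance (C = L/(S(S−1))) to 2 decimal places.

The web has S = 8 species and L = 10 feeding links.
C = L / (S(S−1)) = 10 / 56 = 0.1786 ≈ 0.18.

C = 0.18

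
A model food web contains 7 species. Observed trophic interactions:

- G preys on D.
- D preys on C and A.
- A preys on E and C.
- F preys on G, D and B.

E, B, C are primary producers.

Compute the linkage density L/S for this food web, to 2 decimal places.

L/S = 1.14

There are L = 8 links among S = 7 species.
L/S = 8/7 = 1.1429 ≈ 1.14.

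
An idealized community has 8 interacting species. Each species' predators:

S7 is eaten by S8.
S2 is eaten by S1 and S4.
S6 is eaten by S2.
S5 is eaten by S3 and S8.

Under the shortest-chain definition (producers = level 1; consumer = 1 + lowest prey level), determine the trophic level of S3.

Trophic level 2

S5 is a producer → level 1.
S3 eats S5 → level 2.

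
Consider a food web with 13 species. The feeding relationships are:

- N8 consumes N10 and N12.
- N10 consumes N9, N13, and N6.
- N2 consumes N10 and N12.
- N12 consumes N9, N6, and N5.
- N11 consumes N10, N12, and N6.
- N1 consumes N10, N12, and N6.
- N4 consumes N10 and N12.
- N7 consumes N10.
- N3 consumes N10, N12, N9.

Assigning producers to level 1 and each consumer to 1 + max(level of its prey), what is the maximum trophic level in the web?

3

Producers (level 1): N6, N5, N13, N9.
N6 → N10 → N7 gives N7 level 3.
No species has a prey at level 3, so no species reaches level 4.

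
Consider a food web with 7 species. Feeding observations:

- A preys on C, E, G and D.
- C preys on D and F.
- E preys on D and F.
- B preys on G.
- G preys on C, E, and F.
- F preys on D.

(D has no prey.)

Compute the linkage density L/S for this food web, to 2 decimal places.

L/S = 1.86

There are L = 13 links among S = 7 species.
L/S = 13/7 = 1.8571 ≈ 1.86.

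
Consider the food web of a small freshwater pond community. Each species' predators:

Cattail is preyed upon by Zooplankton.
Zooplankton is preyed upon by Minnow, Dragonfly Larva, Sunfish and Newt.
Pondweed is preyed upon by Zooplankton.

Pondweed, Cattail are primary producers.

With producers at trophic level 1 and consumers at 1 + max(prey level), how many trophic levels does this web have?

Producers (level 1): Pondweed, Cattail.
Pondweed → Zooplankton → Newt gives Newt level 3.
No species has a prey at level 3, so no species reaches level 4.

3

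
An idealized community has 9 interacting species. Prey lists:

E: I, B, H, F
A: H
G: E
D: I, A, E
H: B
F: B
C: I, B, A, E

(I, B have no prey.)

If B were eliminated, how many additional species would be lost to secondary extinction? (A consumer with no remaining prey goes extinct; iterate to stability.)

Remove B.
Round 1: H (all prey gone), F (all prey gone) → extinct.
Round 2: A (all prey gone) → extinct.
No further losses. Total secondary extinctions: 3.

3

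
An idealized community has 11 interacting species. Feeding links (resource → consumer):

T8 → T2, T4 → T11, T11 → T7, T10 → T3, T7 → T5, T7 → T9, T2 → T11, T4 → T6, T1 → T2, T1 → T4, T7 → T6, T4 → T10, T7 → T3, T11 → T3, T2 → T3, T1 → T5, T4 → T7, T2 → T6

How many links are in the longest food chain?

4 links

One longest chain: T8 → T2 → T11 → T7 → T6.
It has 5 species and 4 links.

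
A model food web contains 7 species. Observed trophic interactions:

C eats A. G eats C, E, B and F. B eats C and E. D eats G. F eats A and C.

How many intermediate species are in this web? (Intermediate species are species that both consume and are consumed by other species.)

Intermediate species (has both prey and predators): C, B, F, G.
Count: 4.

4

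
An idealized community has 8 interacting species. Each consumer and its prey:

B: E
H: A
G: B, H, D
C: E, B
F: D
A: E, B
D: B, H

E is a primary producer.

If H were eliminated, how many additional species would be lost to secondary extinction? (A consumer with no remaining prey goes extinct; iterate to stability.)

Remove H.
Every predator of it retains at least one other prey: D still has B; G still has B, D.
No consumer loses all prey, so no secondary extinctions occur.

0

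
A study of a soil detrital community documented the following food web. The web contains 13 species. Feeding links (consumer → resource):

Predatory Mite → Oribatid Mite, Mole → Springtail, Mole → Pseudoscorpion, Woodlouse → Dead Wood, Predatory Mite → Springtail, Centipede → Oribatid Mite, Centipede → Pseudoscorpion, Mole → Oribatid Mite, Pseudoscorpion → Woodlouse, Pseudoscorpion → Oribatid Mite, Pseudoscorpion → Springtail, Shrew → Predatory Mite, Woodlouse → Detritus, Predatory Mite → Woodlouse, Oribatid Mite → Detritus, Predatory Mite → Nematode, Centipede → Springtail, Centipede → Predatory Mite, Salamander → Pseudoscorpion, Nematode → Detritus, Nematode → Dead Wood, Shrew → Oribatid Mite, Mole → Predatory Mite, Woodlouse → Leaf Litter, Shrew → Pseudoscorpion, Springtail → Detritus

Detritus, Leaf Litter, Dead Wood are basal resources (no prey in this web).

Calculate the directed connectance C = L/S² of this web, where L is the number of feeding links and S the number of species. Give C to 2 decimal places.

The web has S = 13 species and L = 26 feeding links.
C = L / S² = 26 / 169 = 0.1538 ≈ 0.15.

C = 0.15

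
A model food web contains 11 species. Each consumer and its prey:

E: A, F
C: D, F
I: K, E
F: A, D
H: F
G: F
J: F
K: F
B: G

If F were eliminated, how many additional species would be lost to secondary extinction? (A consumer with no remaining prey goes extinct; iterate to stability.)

Remove F.
Round 1: H (all prey gone), K (all prey gone), J (all prey gone), G (all prey gone) → extinct.
Round 2: B (all prey gone) → extinct.
No further losses. Total secondary extinctions: 5.

5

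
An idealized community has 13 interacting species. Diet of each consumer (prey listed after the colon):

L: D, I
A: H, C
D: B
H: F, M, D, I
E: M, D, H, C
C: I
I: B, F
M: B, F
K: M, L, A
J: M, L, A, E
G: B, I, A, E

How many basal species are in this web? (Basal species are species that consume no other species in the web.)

2

Basal species (no prey listed): B, F.
Count: 2.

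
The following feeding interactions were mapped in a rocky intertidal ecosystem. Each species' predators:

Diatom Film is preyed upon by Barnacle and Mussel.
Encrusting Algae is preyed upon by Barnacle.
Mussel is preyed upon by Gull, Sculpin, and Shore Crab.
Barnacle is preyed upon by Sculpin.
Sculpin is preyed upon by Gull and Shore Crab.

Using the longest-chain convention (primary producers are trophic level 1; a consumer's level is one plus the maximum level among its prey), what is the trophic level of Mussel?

Diatom Film is a producer → level 1.
Mussel eats Diatom Film → level 2.

Trophic level 2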